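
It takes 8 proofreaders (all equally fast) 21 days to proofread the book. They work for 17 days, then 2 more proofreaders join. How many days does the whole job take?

101/5 days

One proofreader does 1/168 of the job per day.
After 17 days with 8 proofreaders, 17/21 is done (4/21 left).
With 10 proofreaders the rate is 10/168 = 5/84, so the rest takes 4/21 ÷ 5/84 = 16/5 days.
Total = 17 + 16/5 = 101/5 days.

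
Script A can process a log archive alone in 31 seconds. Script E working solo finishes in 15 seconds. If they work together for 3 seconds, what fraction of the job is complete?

46/155

Combined rate: 1/31 + 1/15 = (15 + 31)/465 = 46/465 per second.
In 3 seconds they complete 3·46/465 = 46/155 of the job.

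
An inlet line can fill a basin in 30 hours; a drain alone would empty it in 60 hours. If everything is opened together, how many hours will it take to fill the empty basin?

Net rate = 1/30 − 1/60 = (2 − 1)/60 = 1/60 per hour.
Filling time = 1 ÷ (1/60) = 60 hours.

60 hours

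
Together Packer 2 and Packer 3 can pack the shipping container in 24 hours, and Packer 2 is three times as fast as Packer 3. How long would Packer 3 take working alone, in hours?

96 hours

Let Packer 3's rate be r; then Packer 2's rate is 3r, so together (3 + 1)r = 4r = 1/24.
Thus r = 1/96 per hour.
Packer 3 alone: 96 hours; Packer 2 alone: 32 hours.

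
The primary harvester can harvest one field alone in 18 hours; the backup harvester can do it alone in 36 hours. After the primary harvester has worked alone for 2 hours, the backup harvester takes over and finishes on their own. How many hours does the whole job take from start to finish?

34 hours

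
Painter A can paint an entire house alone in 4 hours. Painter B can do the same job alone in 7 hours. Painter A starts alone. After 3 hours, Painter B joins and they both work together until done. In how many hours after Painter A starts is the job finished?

In the first 3 hours Painter A alone does 3/4 of the job, leaving 1/4.
Once everyone is working, combined rate: 1/4 + 1/7 = (7 + 4)/28 = 11/28 per hour.
Remaining 1/4 at 11/28 per hour takes 7/11 hours.
Total from the start = 3 + 7/11 = 40/11 hours.

40/11 hours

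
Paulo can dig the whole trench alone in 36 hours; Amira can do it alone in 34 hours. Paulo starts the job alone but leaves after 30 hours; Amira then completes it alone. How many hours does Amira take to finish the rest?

In 30 hours Paulo does 30/36 = 5/6 of the job, leaving 1/6.
Amira works at 1/34 per hour, so finishing takes 1/6 ÷ 1/34 = 17/3 hours.

17/3 hours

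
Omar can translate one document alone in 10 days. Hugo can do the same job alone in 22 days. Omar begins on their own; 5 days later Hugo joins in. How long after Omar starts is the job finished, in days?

In the first 5 days Omar alone does 5/10 = 1/2 of the job, leaving 1/2.
Once everyone is working, combined rate: 1/10 + 1/22 = (11 + 5)/110 = 16/110 = 8/55 per day.
Remaining 1/2 at 8/55 per day takes 55/16 days.
Total from the start = 5 + 55/16 = 135/16 days.

135/16 days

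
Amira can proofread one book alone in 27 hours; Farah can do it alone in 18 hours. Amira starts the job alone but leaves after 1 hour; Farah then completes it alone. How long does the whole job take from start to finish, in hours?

In 1 hour Amira does 1/27 of the job, leaving 26/27.
Farah works at 1/18 per hour, so finishing takes 26/27 ÷ 1/18 = 52/3 hours.
Total time = 1 + 52/3 = 55/3 hours.

55/3 hours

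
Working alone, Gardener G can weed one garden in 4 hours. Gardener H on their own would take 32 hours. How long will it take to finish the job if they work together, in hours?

32/9 hours

Combined rate: 1/4 + 1/32 = (8 + 1)/32 = 9/32 per hour.
Time = 1 ÷ (9/32) = 32/9 hours.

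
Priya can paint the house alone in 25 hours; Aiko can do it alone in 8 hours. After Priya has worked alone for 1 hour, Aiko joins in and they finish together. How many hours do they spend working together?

64/11 hours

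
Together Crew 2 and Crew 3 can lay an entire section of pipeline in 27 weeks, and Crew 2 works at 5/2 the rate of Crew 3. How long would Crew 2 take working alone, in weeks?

189/5 weeks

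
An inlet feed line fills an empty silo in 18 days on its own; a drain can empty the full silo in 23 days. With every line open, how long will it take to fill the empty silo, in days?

Net rate = 1/18 − 1/23 = (23 − 18)/414 = 5/414 per day.
Filling time = 1 ÷ (5/414) = 414/5 days.

414/5 days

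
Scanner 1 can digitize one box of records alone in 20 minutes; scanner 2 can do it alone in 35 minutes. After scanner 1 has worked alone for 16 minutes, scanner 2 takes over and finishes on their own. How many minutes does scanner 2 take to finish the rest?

7 minutes

In 16 minutes scanner 1 does 16/20 = 4/5 of the job, leaving 1/5.
Scanner 2 works at 1/35 per minute, so finishing takes 1/5 ÷ 1/35 = 7 minutes.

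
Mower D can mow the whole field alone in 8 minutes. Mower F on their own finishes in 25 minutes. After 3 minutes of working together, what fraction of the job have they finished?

99/200

Combined rate: 1/8 + 1/25 = (25 + 8)/200 = 33/200 per minute.
In 3 minutes they complete 3·33/200 = 99/200 of the job.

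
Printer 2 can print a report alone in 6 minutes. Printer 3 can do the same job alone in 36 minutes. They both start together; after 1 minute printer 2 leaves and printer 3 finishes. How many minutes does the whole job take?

30 minutes

In the first 1 minute the combined rate is 7/36, so 7/36 of the job is done, leaving 29/36.
After printer 2 leaves the rate is 1/36 per minute; the remaining 29/36 takes 29 minutes.
Total = 1 + 29 = 30 minutes.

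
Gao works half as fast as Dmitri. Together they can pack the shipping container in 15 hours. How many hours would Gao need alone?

45 hours

Let Dmitri's rate be r; then Gao's rate is (1/2)r, so together (1/2 + 1)r = (3/2)r = 1/15.
Thus r = 2/45 per hour.
Dmitri alone: 45/2 hours; Gao alone: 45 hours.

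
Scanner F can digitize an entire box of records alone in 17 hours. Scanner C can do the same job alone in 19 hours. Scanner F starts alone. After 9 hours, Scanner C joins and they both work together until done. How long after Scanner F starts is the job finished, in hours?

119/9 hours

In the first 9 hours Scanner F alone does 9/17 of the job, leaving 8/17.
Once everyone is working, combined rate: 1/17 + 1/19 = (19 + 17)/323 = 36/323 per hour.
Remaining 8/17 at 36/323 per hour takes 38/9 hours.
Total from the start = 9 + 38/9 = 119/9 hours.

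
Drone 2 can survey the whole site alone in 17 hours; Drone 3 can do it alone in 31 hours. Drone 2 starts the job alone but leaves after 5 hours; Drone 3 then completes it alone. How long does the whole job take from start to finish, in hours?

457/17 hours

In 5 hours Drone 2 does 5/17 of the job, leaving 12/17.
Drone 3 works at 1/31 per hour, so finishing takes 12/17 ÷ 1/31 = 372/17 hours.
Total time = 5 + 372/17 = 457/17 hours.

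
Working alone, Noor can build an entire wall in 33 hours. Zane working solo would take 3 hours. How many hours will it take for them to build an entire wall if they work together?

11/4 hours

With two workers the combined time is the product over the sum: 33·3/(33+3) = 99/36 = 11/4 hours.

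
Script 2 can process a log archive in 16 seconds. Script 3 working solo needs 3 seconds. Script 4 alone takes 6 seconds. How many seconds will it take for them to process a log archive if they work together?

Combined rate: 1/16 + 1/3 + 1/6 = (3 + 16 + 8)/48 = 27/48 = 9/16 per second.
Time = 1 ÷ (9/16) = 16/9 seconds.

16/9 seconds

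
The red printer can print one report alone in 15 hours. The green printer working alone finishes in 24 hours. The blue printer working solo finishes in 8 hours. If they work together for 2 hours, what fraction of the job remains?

8/15

Combined rate: 1/15 + 1/24 + 1/8 = (8 + 5 + 15)/120 = 28/120 = 7/30 per hour.
In 2 hours they complete 2·7/30 = 7/15 of the job.
So 8/15 remains.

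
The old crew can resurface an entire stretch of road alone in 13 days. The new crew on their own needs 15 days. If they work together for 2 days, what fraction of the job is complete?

56/195

Combined rate: 1/13 + 1/15 = (15 + 13)/195 = 28/195 per day.
In 2 days they complete 2·28/195 = 56/195 of the job.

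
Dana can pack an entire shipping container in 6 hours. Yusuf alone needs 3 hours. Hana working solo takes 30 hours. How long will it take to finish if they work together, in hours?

15/8 hours

Combined rate: 1/6 + 1/3 + 1/30 = (5 + 10 + 1)/30 = 16/30 = 8/15 per hour.
Time = 1 ÷ (8/15) = 15/8 hours.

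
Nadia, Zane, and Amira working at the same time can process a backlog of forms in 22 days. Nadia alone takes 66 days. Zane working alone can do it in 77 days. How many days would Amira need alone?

231/4 days

Combined rate is 1/22 per day.
Known contribution: 1/66 + 1/77 = (7 + 6)/462 = 13/462 per day.
So Amira's rate is 1/22 − 13/462 = 4/231, meaning 231/4 days alone.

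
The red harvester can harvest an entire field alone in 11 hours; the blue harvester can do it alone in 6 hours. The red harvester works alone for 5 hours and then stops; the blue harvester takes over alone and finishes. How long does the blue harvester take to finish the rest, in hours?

In 5 hours the red harvester does 5/11 of the job, leaving 6/11.
The blue harvester works at 1/6 per hour, so finishing takes 6/11 ÷ 1/6 = 36/11 hours.

36/11 hours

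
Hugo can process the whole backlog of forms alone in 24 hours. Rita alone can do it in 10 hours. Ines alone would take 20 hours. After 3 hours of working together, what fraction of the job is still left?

17/40

Combined rate: 1/24 + 1/10 + 1/20 = (5 + 12 + 6)/120 = 23/120 per hour.
In 3 hours they complete 3·23/120 = 23/40 of the job.
So 17/40 remains.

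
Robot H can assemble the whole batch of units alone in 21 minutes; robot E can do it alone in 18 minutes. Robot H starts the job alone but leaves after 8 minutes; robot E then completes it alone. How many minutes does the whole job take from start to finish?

In 8 minutes robot H does 8/21 of the job, leaving 13/21.
Robot E works at 1/18 per minute, so finishing takes 13/21 ÷ 1/18 = 78/7 minutes.
Total time = 8 + 78/7 = 134/7 minutes.

134/7 minutes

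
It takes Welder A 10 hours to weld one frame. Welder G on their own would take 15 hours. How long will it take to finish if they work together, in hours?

6 hours

With two workers the combined time is the product over the sum: 10·15/(10+15) = 150/25 = 6 hours.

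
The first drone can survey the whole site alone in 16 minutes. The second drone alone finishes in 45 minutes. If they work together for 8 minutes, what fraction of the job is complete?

Combined rate: 1/16 + 1/45 = (45 + 16)/720 = 61/720 per minute.
In 8 minutes they complete 8·61/720 = 61/90 of the job.

61/90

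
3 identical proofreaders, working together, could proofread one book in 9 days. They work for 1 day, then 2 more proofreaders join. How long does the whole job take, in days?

29/5 days

One proofreader does 1/27 of the job per day.
After 1 day with 3 proofreaders, 1/9 is done (8/9 left).
With 5 proofreaders the rate is 5/27, so the rest takes 8/9 ÷ 5/27 = 24/5 days.
Total = 1 + 24/5 = 29/5 days.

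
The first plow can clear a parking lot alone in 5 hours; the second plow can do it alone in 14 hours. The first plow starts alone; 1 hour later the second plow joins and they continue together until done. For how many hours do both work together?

56/19 hours

In 1 hour the first plow does 1/5 of the job, leaving 4/5.
The first plow and the second plow together work at 19/70 per hour, so finishing takes 4/5 ÷ 19/70 = 56/19 hours.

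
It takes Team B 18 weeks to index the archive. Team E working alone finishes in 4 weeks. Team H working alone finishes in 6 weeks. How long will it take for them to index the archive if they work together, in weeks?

36/17 weeks

Combined rate: 1/18 + 1/4 + 1/6 = (2 + 9 + 6)/36 = 17/36 per week.
Time = 1 ÷ (17/36) = 36/17 weeks.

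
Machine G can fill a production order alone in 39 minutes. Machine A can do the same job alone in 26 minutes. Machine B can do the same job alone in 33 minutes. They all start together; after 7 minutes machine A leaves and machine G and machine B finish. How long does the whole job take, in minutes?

209/16 minutes

In the first 7 minutes the combined rate is 27/286, so 189/286 of the job is done, leaving 97/286.
After machine A leaves the rate is 8/143 per minute; the remaining 97/286 takes 97/16 minutes.
Total = 7 + 97/16 = 209/16 minutes.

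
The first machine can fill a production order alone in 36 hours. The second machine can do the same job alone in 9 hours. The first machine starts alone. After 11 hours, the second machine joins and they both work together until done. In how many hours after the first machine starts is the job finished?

16 hours

In the first 11 hours the first machine alone does 11/36 of the job, leaving 25/36.
Once everyone is working, combined rate: 1/36 + 1/9 = (1 + 4)/36 = 5/36 per hour.
Remaining 25/36 at 5/36 per hour takes 5 hours.
Total from the start = 11 + 5 = 16 hours.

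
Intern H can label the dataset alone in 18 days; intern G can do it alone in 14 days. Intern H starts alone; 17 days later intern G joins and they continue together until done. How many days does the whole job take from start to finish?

In 17 days intern H does 17/18 of the job, leaving 1/18.
Intern H and intern G together work at 8/63 per day, so finishing takes 1/18 ÷ 8/63 = 7/16 days.
Total time = 17 + 7/16 = 279/16 days.

279/16 days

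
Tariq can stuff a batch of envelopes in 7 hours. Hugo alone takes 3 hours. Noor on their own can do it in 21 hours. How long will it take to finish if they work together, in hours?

21/11 hours

Combined rate: 1/7 + 1/3 + 1/21 = (3 + 7 + 1)/21 = 11/21 per hour.
Time = 1 ÷ (11/21) = 21/11 hours.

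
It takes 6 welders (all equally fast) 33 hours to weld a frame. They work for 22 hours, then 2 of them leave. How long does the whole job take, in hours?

One welder does 1/198 of the job per hour.
After 22 hours with 6 welders, 2/3 is done (1/3 left).
With 4 welders the rate is 4/198 = 2/99, so the rest takes 1/3 ÷ 2/99 = 33/2 hours.
Total = 22 + 33/2 = 77/2 hours.

77/2 hours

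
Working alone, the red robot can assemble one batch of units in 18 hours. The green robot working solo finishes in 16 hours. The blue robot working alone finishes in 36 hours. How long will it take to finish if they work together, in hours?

Combined rate: 1/18 + 1/16 + 1/36 = (8 + 9 + 4)/144 = 21/144 = 7/48 per hour.
Time = 1 ÷ (7/48) = 48/7 hours.

48/7 hours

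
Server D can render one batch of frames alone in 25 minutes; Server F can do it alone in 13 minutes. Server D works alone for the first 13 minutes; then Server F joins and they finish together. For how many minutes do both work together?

In 13 minutes Server D does 13/25 of the job, leaving 12/25.
Server D and Server F together work at 38/325 per minute, so finishing takes 12/25 ÷ 38/325 = 78/19 minutes.

78/19 minutes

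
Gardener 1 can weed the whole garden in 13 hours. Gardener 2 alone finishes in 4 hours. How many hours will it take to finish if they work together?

52/17 hours

Combined rate: 1/13 + 1/4 = (4 + 13)/52 = 17/52 per hour.
Time = 1 ÷ (17/52) = 52/17 hours.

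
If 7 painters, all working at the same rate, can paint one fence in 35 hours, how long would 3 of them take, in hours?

Total work is 7·35 = 245 painter-hours.
With 3 painters: 245/3 hours.

245/3 hours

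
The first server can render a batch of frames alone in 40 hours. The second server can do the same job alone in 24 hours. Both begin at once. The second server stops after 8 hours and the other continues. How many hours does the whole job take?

In the first 8 hours the combined rate is 1/15, so 8/15 of the job is done, leaving 7/15.
After the second server leaves the rate is 1/40 per hour; the remaining 7/15 takes 56/3 hours.
Total = 8 + 56/3 = 80/3 hours.

80/3 hours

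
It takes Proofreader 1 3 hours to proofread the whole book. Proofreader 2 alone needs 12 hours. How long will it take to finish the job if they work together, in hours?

12/5 hours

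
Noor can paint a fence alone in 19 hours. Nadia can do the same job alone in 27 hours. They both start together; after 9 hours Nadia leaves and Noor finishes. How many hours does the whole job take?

38/3 hours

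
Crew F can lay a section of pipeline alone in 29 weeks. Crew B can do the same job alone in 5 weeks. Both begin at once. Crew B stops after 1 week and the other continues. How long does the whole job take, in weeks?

In the first 1 week the combined rate is 34/145, so 34/145 of the job is done, leaving 111/145.
After Crew B leaves the rate is 1/29 per week; the remaining 111/145 takes 111/5 weeks.
Total = 1 + 111/5 = 116/5 weeks.

116/5 weeks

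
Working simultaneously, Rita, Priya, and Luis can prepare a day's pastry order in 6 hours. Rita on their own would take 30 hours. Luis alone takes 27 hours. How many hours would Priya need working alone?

135/13 hours

Combined rate is 1/6 per hour.
Known contribution: 1/30 + 1/27 = (9 + 10)/270 = 19/270 per hour.
So Priya's rate is 1/6 − 19/270 = 13/135, meaning 135/13 hours alone.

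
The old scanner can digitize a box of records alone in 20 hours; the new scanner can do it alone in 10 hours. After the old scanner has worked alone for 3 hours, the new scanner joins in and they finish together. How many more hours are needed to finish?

17/3 hours

In 3 hours the old scanner does 3/20 of the job, leaving 17/20.
The old scanner and the new scanner together work at 3/20 per hour, so finishing takes 17/20 ÷ 3/20 = 17/3 hours.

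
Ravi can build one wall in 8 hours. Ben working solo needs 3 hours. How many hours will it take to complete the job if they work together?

Combined rate: 1/8 + 1/3 = (3 + 8)/24 = 11/24 per hour.
Time = 1 ÷ (11/24) = 24/11 hours.

24/11 hours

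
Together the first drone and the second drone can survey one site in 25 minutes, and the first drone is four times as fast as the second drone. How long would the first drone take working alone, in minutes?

125/4 minutes

Let the second drone's rate be r; then the first drone's rate is 4r, so together (4 + 1)r = 5r = 1/25.
Thus r = 1/125 per minute.
The second drone alone: 125 minutes; the first drone alone: 125/4 minutes.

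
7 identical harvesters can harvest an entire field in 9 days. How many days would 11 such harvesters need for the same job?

63/11 days

Total work is 7·9 = 63 harvester-days.
With 11 harvesters: 63/11 days.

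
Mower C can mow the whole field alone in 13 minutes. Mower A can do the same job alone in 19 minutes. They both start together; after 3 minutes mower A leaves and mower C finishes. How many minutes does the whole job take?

In the first 3 minutes the combined rate is 32/247, so 96/247 of the job is done, leaving 151/247.
After mower A leaves the rate is 1/13 per minute; the remaining 151/247 takes 151/19 minutes.
Total = 3 + 151/19 = 208/19 minutes.

208/19 minutes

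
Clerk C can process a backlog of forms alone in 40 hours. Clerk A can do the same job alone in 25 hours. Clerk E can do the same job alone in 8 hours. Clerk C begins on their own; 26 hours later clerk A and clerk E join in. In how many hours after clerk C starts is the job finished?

In the first 26 hours clerk C alone does 26/40 = 13/20 of the job, leaving 7/20.
Once everyone is working, combined rate: 1/40 + 1/25 + 1/8 = (5 + 8 + 25)/200 = 38/200 = 19/100 per hour.
Remaining 7/20 at 19/100 per hour takes 35/19 hours.
Total from the start = 26 + 35/19 = 529/19 hours.

529/19 hours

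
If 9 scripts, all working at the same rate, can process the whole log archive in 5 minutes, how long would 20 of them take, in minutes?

9/4 minutes

Total work is 9·5 = 45 script-minutes.
With 20 scripts: 45/20 = 9/4 minutes.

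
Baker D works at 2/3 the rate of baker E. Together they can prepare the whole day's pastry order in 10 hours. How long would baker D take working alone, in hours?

25 hours

Let baker E's rate be r; then baker D's rate is (2/3)r, so together (2/3 + 1)r = (5/3)r = 1/10.
Thus r = 3/50 per hour.
Baker E alone: 50/3 hours; baker D alone: 25 hours.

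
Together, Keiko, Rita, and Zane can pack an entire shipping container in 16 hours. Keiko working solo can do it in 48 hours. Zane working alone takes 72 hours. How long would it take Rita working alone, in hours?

36 hours

Combined rate is 1/16 per hour.
Known contribution: 1/48 + 1/72 = (3 + 2)/144 = 5/144 per hour.
So Rita's rate is 1/16 − 5/144 = 1/36, meaning 36 hours alone.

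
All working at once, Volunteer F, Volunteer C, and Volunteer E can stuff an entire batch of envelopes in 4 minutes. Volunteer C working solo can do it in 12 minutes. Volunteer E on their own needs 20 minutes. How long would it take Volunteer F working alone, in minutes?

Combined rate is 1/4 per minute.
Known contribution: 1/12 + 1/20 = (5 + 3)/60 = 8/60 = 2/15 per minute.
So Volunteer F's rate is 1/4 − 2/15 = 7/60, meaning 60/7 minutes alone.

60/7 minutes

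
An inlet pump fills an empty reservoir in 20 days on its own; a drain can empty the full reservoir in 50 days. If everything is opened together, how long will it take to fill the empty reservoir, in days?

Net rate = 1/20 − 1/50 = (5 − 2)/100 = 3/100 per day.
Filling time = 1 ÷ (3/100) = 100/3 days.

100/3 days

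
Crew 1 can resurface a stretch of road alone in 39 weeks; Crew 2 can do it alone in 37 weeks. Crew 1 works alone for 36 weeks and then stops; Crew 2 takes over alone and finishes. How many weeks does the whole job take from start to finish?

505/13 weeks

In 36 weeks Crew 1 does 36/39 = 12/13 of the job, leaving 1/13.
Crew 2 works at 1/37 per week, so finishing takes 1/13 ÷ 1/37 = 37/13 weeks.
Total time = 36 + 37/13 = 505/13 weeks.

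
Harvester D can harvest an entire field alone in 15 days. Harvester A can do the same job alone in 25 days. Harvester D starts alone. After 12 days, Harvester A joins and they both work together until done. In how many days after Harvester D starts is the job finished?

111/8 days

In the first 12 days Harvester D alone does 12/15 = 4/5 of the job, leaving 1/5.
Once everyone is working, combined rate: 1/15 + 1/25 = (5 + 3)/75 = 8/75 per day.
Remaining 1/5 at 8/75 per day takes 15/8 days.
Total from the start = 12 + 15/8 = 111/8 days.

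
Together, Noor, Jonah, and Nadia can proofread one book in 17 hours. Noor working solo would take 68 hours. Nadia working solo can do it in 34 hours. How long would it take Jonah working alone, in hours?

Combined rate is 1/17 per hour.
Known contribution: 1/68 + 1/34 = (1 + 2)/68 = 3/68 per hour.
So Jonah's rate is 1/17 − 3/68 = 1/68, meaning 68 hours alone.

68 hours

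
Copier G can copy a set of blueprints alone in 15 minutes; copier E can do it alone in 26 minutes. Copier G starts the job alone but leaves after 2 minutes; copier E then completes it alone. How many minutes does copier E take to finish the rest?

In 2 minutes copier G does 2/15 of the job, leaving 13/15.
Copier E works at 1/26 per minute, so finishing takes 13/15 ÷ 1/26 = 338/15 minutes.

338/15 minutes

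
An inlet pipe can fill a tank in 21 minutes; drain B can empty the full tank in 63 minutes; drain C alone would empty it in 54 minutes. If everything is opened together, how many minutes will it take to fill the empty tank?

378/5 minutes

Net rate = 1/21 − 1/63 − 1/54 = (18 − 6 − 7)/378 = 5/378 per minute.
Filling time = 1 ÷ (5/378) = 378/5 minutes.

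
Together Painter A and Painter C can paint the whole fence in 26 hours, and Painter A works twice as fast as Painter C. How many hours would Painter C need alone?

78 hours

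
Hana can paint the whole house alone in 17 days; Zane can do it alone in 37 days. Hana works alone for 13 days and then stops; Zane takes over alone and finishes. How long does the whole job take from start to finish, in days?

In 13 days Hana does 13/17 of the job, leaving 4/17.
Zane works at 1/37 per day, so finishing takes 4/17 ÷ 1/37 = 148/17 days.
Total time = 13 + 148/17 = 369/17 days.

369/17 days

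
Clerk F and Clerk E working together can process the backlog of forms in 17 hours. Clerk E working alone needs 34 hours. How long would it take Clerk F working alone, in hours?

Combined rate is 1/17 per hour.
Known contribution: 1/34 per hour.
So Clerk F's rate is 1/17 − 1/34 = 1/34, meaning 34 hours alone.

34 hours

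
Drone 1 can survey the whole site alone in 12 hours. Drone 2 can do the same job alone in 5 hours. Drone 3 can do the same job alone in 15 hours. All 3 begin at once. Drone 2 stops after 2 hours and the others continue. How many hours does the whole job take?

4 hours

In the first 2 hours the combined rate is 7/20, so 7/10 of the job is done, leaving 3/10.
After Drone 2 leaves the rate is 3/20 per hour; the remaining 3/10 takes 2 hours.
Total = 2 + 2 = 4 hours.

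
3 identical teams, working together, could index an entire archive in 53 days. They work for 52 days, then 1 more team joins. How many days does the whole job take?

211/4 days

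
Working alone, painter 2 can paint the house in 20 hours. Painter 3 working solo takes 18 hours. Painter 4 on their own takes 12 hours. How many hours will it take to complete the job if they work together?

Combined rate: 1/20 + 1/18 + 1/12 = (9 + 10 + 15)/180 = 34/180 = 17/90 per hour.
Time = 1 ÷ (17/90) = 90/17 hours.

90/17 hours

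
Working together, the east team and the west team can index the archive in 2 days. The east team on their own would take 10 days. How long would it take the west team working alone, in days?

Combined rate is 1/2 per day.
Known contribution: 1/10 per day.
So the west team's rate is 1/2 − 1/10 = 2/5, meaning 5/2 days alone.

5/2 days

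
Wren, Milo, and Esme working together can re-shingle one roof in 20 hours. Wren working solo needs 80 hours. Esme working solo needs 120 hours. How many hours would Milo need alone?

240/7 hours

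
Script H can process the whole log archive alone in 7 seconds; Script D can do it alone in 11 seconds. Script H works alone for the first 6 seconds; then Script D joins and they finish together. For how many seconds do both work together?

11/18 seconds

In 6 seconds Script H does 6/7 of the job, leaving 1/7.
Script H and Script D together work at 18/77 per second, so finishing takes 1/7 ÷ 18/77 = 11/18 seconds.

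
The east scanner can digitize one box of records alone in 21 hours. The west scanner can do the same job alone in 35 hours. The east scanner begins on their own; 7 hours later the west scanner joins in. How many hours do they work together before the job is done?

35/4 hours

In the first 7 hours the east scanner alone does 7/21 = 1/3 of the job, leaving 2/3.
Once everyone is working, combined rate: 1/21 + 1/35 = (5 + 3)/105 = 8/105 per hour.
Remaining 2/3 at 8/105 per hour takes 35/4 hours.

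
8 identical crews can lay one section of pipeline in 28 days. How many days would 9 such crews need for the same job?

Total work is 8·28 = 224 crew-days.
With 9 crews: 224/9 days.

224/9 days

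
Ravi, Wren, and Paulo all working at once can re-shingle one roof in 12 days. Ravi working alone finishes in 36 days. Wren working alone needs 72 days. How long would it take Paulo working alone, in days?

Combined rate is 1/12 per day.
Known contribution: 1/36 + 1/72 = (2 + 1)/72 = 3/72 = 1/24 per day.
So Paulo's rate is 1/12 − 1/24 = 1/24, meaning 24 days alone.

24 days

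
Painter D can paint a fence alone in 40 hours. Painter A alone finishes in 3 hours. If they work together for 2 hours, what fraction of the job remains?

17/60

Combined rate: 1/40 + 1/3 = (3 + 40)/120 = 43/120 per hour.
In 2 hours they complete 2·43/120 = 43/60 of the job.
So 17/60 remains.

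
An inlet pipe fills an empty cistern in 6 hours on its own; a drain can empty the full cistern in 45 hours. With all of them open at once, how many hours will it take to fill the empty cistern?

90/13 hours

Net rate = 1/6 − 1/45 = (15 − 2)/90 = 13/90 per hour.
Filling time = 1 ÷ (13/90) = 90/13 hours.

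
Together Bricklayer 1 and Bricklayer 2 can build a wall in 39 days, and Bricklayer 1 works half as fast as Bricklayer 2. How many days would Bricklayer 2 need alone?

Let Bricklayer 2's rate be r; then Bricklayer 1's rate is (1/2)r, so together (1/2 + 1)r = (3/2)r = 1/39.
Thus r = 2/117 per day.
Bricklayer 2 alone: 117/2 days; Bricklayer 1 alone: 117 days.

117/2 days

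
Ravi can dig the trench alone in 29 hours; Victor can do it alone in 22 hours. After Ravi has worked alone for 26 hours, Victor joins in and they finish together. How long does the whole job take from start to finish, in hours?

464/17 hours

In 26 hours Ravi does 26/29 of the job, leaving 3/29.
Ravi and Victor together work at 51/638 per hour, so finishing takes 3/29 ÷ 51/638 = 22/17 hours.
Total time = 26 + 22/17 = 464/17 hours.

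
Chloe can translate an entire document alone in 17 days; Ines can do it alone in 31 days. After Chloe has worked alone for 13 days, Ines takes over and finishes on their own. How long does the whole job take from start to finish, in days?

In 13 days Chloe does 13/17 of the job, leaving 4/17.
Ines works at 1/31 per day, so finishing takes 4/17 ÷ 1/31 = 124/17 days.
Total time = 13 + 124/17 = 345/17 days.

345/17 days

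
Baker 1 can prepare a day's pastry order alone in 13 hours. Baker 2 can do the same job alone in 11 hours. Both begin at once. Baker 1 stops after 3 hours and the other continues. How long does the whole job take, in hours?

110/13 hours

In the first 3 hours the combined rate is 24/143, so 72/143 of the job is done, leaving 71/143.
After Baker 1 leaves the rate is 1/11 per hour; the remaining 71/143 takes 71/13 hours.
Total = 3 + 71/13 = 110/13 hours.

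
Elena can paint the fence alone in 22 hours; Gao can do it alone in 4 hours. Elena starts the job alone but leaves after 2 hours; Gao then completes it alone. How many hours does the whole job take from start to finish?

In 2 hours Elena does 2/22 = 1/11 of the job, leaving 10/11.
Gao works at 1/4 per hour, so finishing takes 10/11 ÷ 1/4 = 40/11 hours.
Total time = 2 + 40/11 = 62/11 hours.

62/11 hours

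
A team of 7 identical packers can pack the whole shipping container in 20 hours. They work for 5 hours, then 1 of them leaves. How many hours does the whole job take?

One packer does 1/140 of the job per hour.
After 5 hours with 7 packers, 1/4 is done (3/4 left).
With 6 packers the rate is 6/140 = 3/70, so the rest takes 3/4 ÷ 3/70 = 35/2 hours.
Total = 5 + 35/2 = 45/2 hours.

45/2 hours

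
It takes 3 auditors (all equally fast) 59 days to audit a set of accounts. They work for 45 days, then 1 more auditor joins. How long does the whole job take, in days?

One auditor does 1/177 of the job per day.
After 45 days with 3 auditors, 45/59 is done (14/59 left).
With 4 auditors the rate is 4/177, so the rest takes 14/59 ÷ 4/177 = 21/2 days.
Total = 45 + 21/2 = 111/2 days.

111/2 days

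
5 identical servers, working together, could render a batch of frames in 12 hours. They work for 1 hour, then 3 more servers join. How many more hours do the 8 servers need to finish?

55/8 hours

One server does 1/60 of the job per hour.
After 1 hour with 5 servers, 1/12 is done (11/12 left).
With 8 servers the rate is 8/60 = 2/15, so the rest takes 11/12 ÷ 2/15 = 55/8 hours.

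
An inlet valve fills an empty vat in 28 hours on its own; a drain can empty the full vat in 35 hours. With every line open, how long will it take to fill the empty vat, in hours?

140 hours

Net rate = 1/28 − 1/35 = (5 − 4)/140 = 1/140 per hour.
Filling time = 1 ÷ (1/140) = 140 hours.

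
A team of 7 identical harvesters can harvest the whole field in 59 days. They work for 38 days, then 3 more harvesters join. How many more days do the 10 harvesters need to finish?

One harvester does 1/413 of the job per day.
After 38 days with 7 harvesters, 38/59 is done (21/59 left).
With 10 harvesters the rate is 10/413, so the rest takes 21/59 ÷ 10/413 = 147/10 days.

147/10 days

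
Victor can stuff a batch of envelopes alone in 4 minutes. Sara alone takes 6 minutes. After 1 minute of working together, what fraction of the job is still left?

7/12

Combined rate: 1/4 + 1/6 = (3 + 2)/12 = 5/12 per minute.
In 1 minute they complete 1·5/12 = 5/12 of the job.
So 7/12 remains.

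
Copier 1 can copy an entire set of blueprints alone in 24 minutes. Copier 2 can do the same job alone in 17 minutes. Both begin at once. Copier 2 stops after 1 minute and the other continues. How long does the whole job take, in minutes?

384/17 minutes

In the first 1 minute the combined rate is 41/408, so 41/408 of the job is done, leaving 367/408.
After Copier 2 leaves the rate is 1/24 per minute; the remaining 367/408 takes 367/17 minutes.
Total = 1 + 367/17 = 384/17 minutes.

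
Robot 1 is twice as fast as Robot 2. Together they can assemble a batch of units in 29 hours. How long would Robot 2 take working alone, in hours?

Let Robot 2's rate be r; then Robot 1's rate is 2r, so together (2 + 1)r = 3r = 1/29.
Thus r = 1/87 per hour.
Robot 2 alone: 87 hours; Robot 1 alone: 87/2 hours.

87 hours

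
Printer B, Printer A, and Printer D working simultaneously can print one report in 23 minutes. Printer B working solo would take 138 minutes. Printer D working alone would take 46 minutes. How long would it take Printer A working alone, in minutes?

Combined rate is 1/23 per minute.
Known contribution: 1/138 + 1/46 = (1 + 3)/138 = 4/138 = 2/69 per minute.
So Printer A's rate is 1/23 − 2/69 = 1/69, meaning 69 minutes alone.

69 minutes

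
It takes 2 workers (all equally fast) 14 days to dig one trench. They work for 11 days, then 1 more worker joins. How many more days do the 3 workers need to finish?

2 days

One worker does 1/28 of the job per day.
After 11 days with 2 workers, 11/14 is done (3/14 left).
With 3 workers the rate is 3/28, so the rest takes 3/14 ÷ 3/28 = 2 days.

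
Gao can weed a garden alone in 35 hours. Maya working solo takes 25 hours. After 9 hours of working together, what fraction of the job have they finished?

108/175

Combined rate: 1/35 + 1/25 = (5 + 7)/175 = 12/175 per hour.
In 9 hours they complete 9·12/175 = 108/175 of the job.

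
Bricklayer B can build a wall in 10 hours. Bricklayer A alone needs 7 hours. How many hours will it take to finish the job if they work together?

70/17 hours

Combined rate: 1/10 + 1/7 = (7 + 10)/70 = 17/70 per hour.
Time = 1 ÷ (17/70) = 70/17 hours.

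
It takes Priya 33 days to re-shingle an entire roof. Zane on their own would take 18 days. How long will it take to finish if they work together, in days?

198/17 days

Combined rate: 1/33 + 1/18 = (6 + 11)/198 = 17/198 per day.
Time = 1 ÷ (17/198) = 198/17 days.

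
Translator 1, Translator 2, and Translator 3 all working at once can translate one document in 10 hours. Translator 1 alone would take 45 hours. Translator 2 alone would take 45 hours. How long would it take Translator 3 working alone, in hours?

Combined rate is 1/10 per hour.
Known contribution: 1/45 + 1/45 = (1 + 1)/45 = 2/45 per hour.
So Translator 3's rate is 1/10 − 2/45 = 1/18, meaning 18 hours alone.

18 hours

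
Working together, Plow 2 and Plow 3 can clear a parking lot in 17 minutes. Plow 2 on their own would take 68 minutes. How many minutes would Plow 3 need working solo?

Combined rate is 1/17 per minute.
Known contribution: 1/68 per minute.
So Plow 3's rate is 1/17 − 1/68 = 3/68, meaning 68/3 minutes alone.

68/3 minutes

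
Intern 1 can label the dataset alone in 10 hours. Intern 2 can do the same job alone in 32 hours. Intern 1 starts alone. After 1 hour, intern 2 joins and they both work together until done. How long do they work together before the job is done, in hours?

48/7 hours

In the first 1 hour intern 1 alone does 1/10 of the job, leaving 9/10.
Once everyone is working, combined rate: 1/10 + 1/32 = (16 + 5)/160 = 21/160 per hour.
Remaining 9/10 at 21/160 per hour takes 48/7 hours.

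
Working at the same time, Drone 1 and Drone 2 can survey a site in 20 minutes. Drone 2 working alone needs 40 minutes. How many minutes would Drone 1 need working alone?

40 minutes

Combined rate is 1/20 per minute.
Known contribution: 1/40 per minute.
So Drone 1's rate is 1/20 − 1/40 = 1/40, meaning 40 minutes alone.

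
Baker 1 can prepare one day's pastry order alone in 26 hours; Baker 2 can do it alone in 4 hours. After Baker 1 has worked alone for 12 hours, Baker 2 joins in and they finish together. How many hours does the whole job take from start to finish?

208/15 hours

In 12 hours Baker 1 does 12/26 = 6/13 of the job, leaving 7/13.
Baker 1 and Baker 2 together work at 15/52 per hour, so finishing takes 7/13 ÷ 15/52 = 28/15 hours.
Total time = 12 + 28/15 = 208/15 hours.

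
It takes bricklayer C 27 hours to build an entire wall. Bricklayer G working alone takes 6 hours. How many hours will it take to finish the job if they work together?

54/11 hours

With two workers the combined time is the product over the sum: 27·6/(27+6) = 162/33 = 54/11 hours.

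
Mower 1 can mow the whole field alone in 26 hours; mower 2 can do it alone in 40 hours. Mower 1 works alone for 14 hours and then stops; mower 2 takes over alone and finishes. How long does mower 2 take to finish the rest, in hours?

In 14 hours mower 1 does 14/26 = 7/13 of the job, leaving 6/13.
Mower 2 works at 1/40 per hour, so finishing takes 6/13 ÷ 1/40 = 240/13 hours.

240/13 hours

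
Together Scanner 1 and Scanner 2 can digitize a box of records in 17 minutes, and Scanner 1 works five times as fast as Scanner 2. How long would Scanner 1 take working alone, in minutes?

Let Scanner 2's rate be r; then Scanner 1's rate is 5r, so together (5 + 1)r = 6r = 1/17.
Thus r = 1/102 per minute.
Scanner 2 alone: 102 minutes; Scanner 1 alone: 102/5 minutes.

102/5 minutes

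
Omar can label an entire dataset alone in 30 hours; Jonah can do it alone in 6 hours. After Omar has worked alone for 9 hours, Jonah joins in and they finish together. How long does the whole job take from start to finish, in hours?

25/2 hours

In 9 hours Omar does 9/30 = 3/10 of the job, leaving 7/10.
Omar and Jonah together work at 1/5 per hour, so finishing takes 7/10 ÷ 1/5 = 7/2 hours.
Total time = 9 + 7/2 = 25/2 hours.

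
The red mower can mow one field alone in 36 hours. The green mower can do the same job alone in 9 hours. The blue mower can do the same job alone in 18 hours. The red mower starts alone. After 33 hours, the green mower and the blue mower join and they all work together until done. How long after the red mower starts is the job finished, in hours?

234/7 hours

In the first 33 hours the red mower alone does 33/36 = 11/12 of the job, leaving 1/12.
Once everyone is working, combined rate: 1/36 + 1/9 + 1/18 = (1 + 4 + 2)/36 = 7/36 per hour.
Remaining 1/12 at 7/36 per hour takes 3/7 hours.
Total from the start = 33 + 3/7 = 234/7 hours.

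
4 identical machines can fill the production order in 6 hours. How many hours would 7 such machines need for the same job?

Total work is 4·6 = 24 machine-hours.
With 7 machines: 24/7 hours.

24/7 hours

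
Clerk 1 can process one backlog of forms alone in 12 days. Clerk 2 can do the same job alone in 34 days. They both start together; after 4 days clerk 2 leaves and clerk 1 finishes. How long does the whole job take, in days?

In the first 4 days the combined rate is 23/204, so 23/51 of the job is done, leaving 28/51.
After clerk 2 leaves the rate is 1/12 per day; the remaining 28/51 takes 112/17 days.
Total = 4 + 112/17 = 180/17 days.

180/17 days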